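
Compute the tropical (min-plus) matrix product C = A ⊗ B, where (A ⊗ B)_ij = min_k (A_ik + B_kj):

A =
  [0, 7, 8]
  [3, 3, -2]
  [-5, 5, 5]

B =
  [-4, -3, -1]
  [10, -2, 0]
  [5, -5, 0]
A ⊗ B =
  [-4, -3, -1]
  [-1, -7, -2]
  [-9, -8, -6]

Apply the min-plus product entry-by-entry:
  C[0][0] = min over k of (A[0][0] + B[0][0] = 0 + -4 = -4, A[0][1] + B[1][0] = 7 + 10 = 17, A[0][2] + B[2][0] = 8 + 5 = 13) = -4 (attained at k = 0)
  C[0][1] = min over k of (A[0][0] + B[0][1] = 0 + -3 = -3, A[0][1] + B[1][1] = 7 + -2 = 5, A[0][2] + B[2][1] = 8 + -5 = 3) = -3 (attained at k = 0)
  C[0][2] = min over k of (A[0][0] + B[0][2] = 0 + -1 = -1, A[0][1] + B[1][2] = 7 + 0 = 7, A[0][2] + B[2][2] = 8 + 0 = 8) = -1 (attained at k = 0)
  C[1][0] = min over k of (A[1][0] + B[0][0] = 3 + -4 = -1, A[1][1] + B[1][0] = 3 + 10 = 13, A[1][2] + B[2][0] = -2 + 5 = 3) = -1 (attained at k = 0)
  C[1][1] = min over k of (A[1][0] + B[0][1] = 3 + -3 = 0, A[1][1] + B[1][1] = 3 + -2 = 1, A[1][2] + B[2][1] = -2 + -5 = -7) = -7 (attained at k = 2)
  C[1][2] = min over k of (A[1][0] + B[0][2] = 3 + -1 = 2, A[1][1] + B[1][2] = 3 + 0 = 3, A[1][2] + B[2][2] = -2 + 0 = -2) = -2 (attained at k = 2)
  C[2][0] = min over k of (A[2][0] + B[0][0] = -5 + -4 = -9, A[2][1] + B[1][0] = 5 + 10 = 15, A[2][2] + B[2][0] = 5 + 5 = 10) = -9 (attained at k = 0)
  C[2][1] = min over k of (A[2][0] + B[0][1] = -5 + -3 = -8, A[2][1] + B[1][1] = 5 + -2 = 3, A[2][2] + B[2][1] = 5 + -5 = 0) = -8 (attained at k = 0)
  C[2][2] = min over k of (A[2][0] + B[0][2] = -5 + -1 = -6, A[2][1] + B[1][2] = 5 + 0 = 5, A[2][2] + B[2][2] = 5 + 0 = 5) = -6 (attained at k = 0)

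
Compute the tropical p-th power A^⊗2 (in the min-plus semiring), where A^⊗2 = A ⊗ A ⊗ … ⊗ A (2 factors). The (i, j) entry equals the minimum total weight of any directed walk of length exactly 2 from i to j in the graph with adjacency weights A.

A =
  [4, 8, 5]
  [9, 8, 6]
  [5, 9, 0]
A^⊗2 =
  [8, 12, 5]
  [11, 15, 6]
  [5, 9, 0]

Each entry (A^⊗2)_ij equals the minimum over all length-2 walks i = v_0 → v_1 → … → v_2 = j of Σ_t A[v_t][v_{t+1}]. For example, for (i, j) = (0, 2) we minimise over 3 possible intermediate vertex sequences; the minimum is 5, attained along the walk 0 → 2 → 2.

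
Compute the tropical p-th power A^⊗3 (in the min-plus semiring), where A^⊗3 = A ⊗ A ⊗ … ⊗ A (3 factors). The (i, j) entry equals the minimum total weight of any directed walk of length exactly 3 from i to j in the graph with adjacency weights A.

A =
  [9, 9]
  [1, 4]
A^⊗3 =
  [14, 17]
  [9, 12]

Each entry (A^⊗3)_ij equals the minimum over all length-3 walks i = v_0 → v_1 → … → v_3 = j of Σ_t A[v_t][v_{t+1}]. For example, for (i, j) = (0, 1) we minimise over 4 possible intermediate vertex sequences; the minimum is 17, attained along the walk 0 → 1 → 1 → 1.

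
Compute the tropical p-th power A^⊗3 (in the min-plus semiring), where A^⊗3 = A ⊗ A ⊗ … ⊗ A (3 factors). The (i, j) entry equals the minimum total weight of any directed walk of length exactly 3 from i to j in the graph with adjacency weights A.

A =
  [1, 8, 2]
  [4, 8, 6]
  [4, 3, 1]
A^⊗3 =
  [3, 6, 4]
  [6, 9, 7]
  [6, 5, 3]

Each entry (A^⊗3)_ij equals the minimum over all length-3 walks i = v_0 → v_1 → … → v_3 = j of Σ_t A[v_t][v_{t+1}]. For example, for (i, j) = (0, 2) we minimise over 9 possible intermediate vertex sequences; the minimum is 4, attained along the walk 0 → 0 → 0 → 2.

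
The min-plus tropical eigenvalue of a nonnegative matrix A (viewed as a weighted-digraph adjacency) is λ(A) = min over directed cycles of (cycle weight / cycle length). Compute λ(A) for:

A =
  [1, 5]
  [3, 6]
λ(A) = 1

Enumerate directed cycles and compute their means (weight / length). Sample:
  cycle 0 → 0: weight = 1, length = 1, mean = 1/1 ≈ 1.000
  cycle 1 → 1: weight = 6, length = 1, mean = 6/1 ≈ 6.000
  cycle 0 → 1 → 0: weight = 8, length = 2, mean = 8/2 ≈ 4.000
  cycle 1 → 0 → 1: weight = 8, length = 2, mean = 8/2 ≈ 4.000
Minimum mean = 1.000, attained e.g. along the cycle 0 → 0 with weight 1 and length 1. So λ(A) = 1/1 = 1.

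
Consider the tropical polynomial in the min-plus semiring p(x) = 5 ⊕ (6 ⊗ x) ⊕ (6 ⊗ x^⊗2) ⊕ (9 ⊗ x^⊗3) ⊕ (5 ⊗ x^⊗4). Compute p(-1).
p(-1) = 1

A tropical monomial a ⊗ x^⊗i evaluates to a + i · x. Evaluating each term at x = -1:
  Term 0 contributes 5 + 0 · -1 = 5
  Term 1 contributes 6 + 1 · -1 = 5
  Term 2 contributes 6 + 2 · -1 = 4
  Term 3 contributes 9 + 3 · -1 = 6
  Term 4 contributes 5 + 4 · -1 = 1
p(-1) = ⊕ of these = min[5, 5, 4, 6, 1] = 1.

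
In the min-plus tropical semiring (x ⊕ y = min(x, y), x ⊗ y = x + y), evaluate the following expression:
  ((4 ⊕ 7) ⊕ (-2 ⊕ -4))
((4 ⊕ 7) ⊕ (-2 ⊕ -4)) = -4

Expand innermost to outermost. Recall ⊕ takes the minimum of its arguments and ⊗ takes their sum. Working out the expression ((4 ⊕ 7) ⊕ (-2 ⊕ -4)) gives -4.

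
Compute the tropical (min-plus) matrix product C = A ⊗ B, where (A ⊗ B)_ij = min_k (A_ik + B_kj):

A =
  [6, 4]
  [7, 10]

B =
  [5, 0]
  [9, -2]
A ⊗ B =
  [11, 2]
  [12, 7]

Apply the min-plus product entry-by-entry:
  C[0][0] = min over k of (A[0][0] + B[0][0] = 6 + 5 = 11, A[0][1] + B[1][0] = 4 + 9 = 13) = 11 (attained at k = 0)
  C[0][1] = min over k of (A[0][0] + B[0][1] = 6 + 0 = 6, A[0][1] + B[1][1] = 4 + -2 = 2) = 2 (attained at k = 1)
  C[1][0] = min over k of (A[1][0] + B[0][0] = 7 + 5 = 12, A[1][1] + B[1][0] = 10 + 9 = 19) = 12 (attained at k = 0)
  C[1][1] = min over k of (A[1][0] + B[0][1] = 7 + 0 = 7, A[1][1] + B[1][1] = 10 + -2 = 8) = 7 (attained at k = 0)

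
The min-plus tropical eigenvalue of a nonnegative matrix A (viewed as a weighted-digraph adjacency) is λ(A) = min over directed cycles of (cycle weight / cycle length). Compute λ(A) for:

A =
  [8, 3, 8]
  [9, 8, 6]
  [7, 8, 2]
λ(A) = 2

Enumerate directed cycles and compute their means (weight / length). Sample:
  cycle 0 → 0: weight = 8, length = 1, mean = 8/1 ≈ 8.000
  cycle 1 → 1: weight = 8, length = 1, mean = 8/1 ≈ 8.000
  cycle 2 → 2: weight = 2, length = 1, mean = 2/1 ≈ 2.000
  cycle 0 → 1 → 0: weight = 12, length = 2, mean = 12/2 ≈ 6.000
  cycle 0 → 2 → 0: weight = 15, length = 2, mean = 15/2 ≈ 7.500
  cycle 1 → 0 → 1: weight = 12, length = 2, mean = 12/2 ≈ 6.000
Minimum mean = 2.000, attained e.g. along the cycle 2 → 2 with weight 2 and length 1. So λ(A) = 2/1 = 2.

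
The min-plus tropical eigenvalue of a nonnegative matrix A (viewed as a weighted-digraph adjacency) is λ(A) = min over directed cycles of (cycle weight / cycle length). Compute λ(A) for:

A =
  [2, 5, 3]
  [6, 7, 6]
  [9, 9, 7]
λ(A) = 2

Enumerate directed cycles and compute their means (weight / length). Sample:
  cycle 0 → 0: weight = 2, length = 1, mean = 2/1 ≈ 2.000
  cycle 1 → 1: weight = 7, length = 1, mean = 7/1 ≈ 7.000
  cycle 2 → 2: weight = 7, length = 1, mean = 7/1 ≈ 7.000
  cycle 0 → 1 → 0: weight = 11, length = 2, mean = 11/2 ≈ 5.500
  cycle 0 → 2 → 0: weight = 12, length = 2, mean = 12/2 ≈ 6.000
  cycle 1 → 0 → 1: weight = 11, length = 2, mean = 11/2 ≈ 5.500
Minimum mean = 2.000, attained e.g. along the cycle 0 → 0 with weight 2 and length 1. So λ(A) = 2/1 = 2.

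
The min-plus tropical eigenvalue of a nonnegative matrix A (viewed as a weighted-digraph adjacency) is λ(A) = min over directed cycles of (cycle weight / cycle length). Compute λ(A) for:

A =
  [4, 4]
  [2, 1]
λ(A) = 1

Enumerate directed cycles and compute their means (weight / length). Sample:
  cycle 0 → 0: weight = 4, length = 1, mean = 4/1 ≈ 4.000
  cycle 1 → 1: weight = 1, length = 1, mean = 1/1 ≈ 1.000
  cycle 0 → 1 → 0: weight = 6, length = 2, mean = 6/2 ≈ 3.000
  cycle 1 → 0 → 1: weight = 6, length = 2, mean = 6/2 ≈ 3.000
Minimum mean = 1.000, attained e.g. along the cycle 1 → 1 with weight 1 and length 1. So λ(A) = 1/1 = 1.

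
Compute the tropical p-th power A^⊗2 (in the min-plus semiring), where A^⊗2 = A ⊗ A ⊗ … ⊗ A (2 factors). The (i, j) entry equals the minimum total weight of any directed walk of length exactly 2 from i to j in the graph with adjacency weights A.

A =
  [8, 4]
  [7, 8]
A^⊗2 =
  [11, 12]
  [15, 11]

Each entry (A^⊗2)_ij equals the minimum over all length-2 walks i = v_0 → v_1 → … → v_2 = j of Σ_t A[v_t][v_{t+1}]. For example, for (i, j) = (0, 1) we minimise over 2 possible intermediate vertex sequences; the minimum is 12, attained along the walk 0 → 0 → 1.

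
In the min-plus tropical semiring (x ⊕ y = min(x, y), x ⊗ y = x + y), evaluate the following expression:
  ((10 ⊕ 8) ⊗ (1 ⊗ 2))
((10 ⊕ 8) ⊗ (1 ⊗ 2)) = 11

Expand innermost to outermost. Recall ⊕ takes the minimum of its arguments and ⊗ takes their sum. Working out the expression ((10 ⊕ 8) ⊗ (1 ⊗ 2)) gives 11.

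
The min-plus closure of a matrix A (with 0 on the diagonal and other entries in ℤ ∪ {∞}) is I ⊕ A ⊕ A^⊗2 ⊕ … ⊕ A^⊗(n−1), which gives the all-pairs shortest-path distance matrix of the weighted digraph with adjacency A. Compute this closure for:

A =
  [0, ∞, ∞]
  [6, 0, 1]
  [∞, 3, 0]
Closure =
  [0, ∞, ∞]
  [6, 0, 1]
  [9, 3, 0]

This is the Floyd-Warshall all-pairs shortest-path computation. For each intermediate vertex k = 0, 1, …, 2, update dist[i][j] ← min(dist[i][j], dist[i][k] + dist[k][j]). The final matrix gives, for each (i, j), the minimum total weight of any directed path from i to j (possibly empty when i = j).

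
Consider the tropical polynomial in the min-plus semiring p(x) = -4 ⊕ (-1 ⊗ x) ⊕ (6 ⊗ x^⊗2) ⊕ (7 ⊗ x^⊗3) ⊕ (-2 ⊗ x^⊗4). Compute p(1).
p(1) = -4

A tropical monomial a ⊗ x^⊗i evaluates to a + i · x. Evaluating each term at x = 1:
  Term 0 contributes -4 + 0 · 1 = -4
  Term 1 contributes -1 + 1 · 1 = 0
  Term 2 contributes 6 + 2 · 1 = 8
  Term 3 contributes 7 + 3 · 1 = 10
  Term 4 contributes -2 + 4 · 1 = 2
p(1) = ⊕ of these = min[-4, 0, 8, 10, 2] = -4.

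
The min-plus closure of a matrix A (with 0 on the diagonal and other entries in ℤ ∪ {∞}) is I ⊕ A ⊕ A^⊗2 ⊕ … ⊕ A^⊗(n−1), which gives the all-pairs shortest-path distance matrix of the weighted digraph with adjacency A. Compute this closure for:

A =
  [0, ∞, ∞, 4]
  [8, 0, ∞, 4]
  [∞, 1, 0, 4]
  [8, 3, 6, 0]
Closure =
  [0, 7, 10, 4]
  [8, 0, 10, 4]
  [9, 1, 0, 4]
  [8, 3, 6, 0]

This is the Floyd-Warshall all-pairs shortest-path computation. For each intermediate vertex k = 0, 1, …, 3, update dist[i][j] ← min(dist[i][j], dist[i][k] + dist[k][j]). The final matrix gives, for each (i, j), the minimum total weight of any directed path from i to j (possibly empty when i = j).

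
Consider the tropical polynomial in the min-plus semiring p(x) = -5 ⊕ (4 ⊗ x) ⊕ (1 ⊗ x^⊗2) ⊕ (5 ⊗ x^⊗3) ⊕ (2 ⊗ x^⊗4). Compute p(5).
p(5) = -5

A tropical monomial a ⊗ x^⊗i evaluates to a + i · x. Evaluating each term at x = 5:
  Term 0 contributes -5 + 0 · 5 = -5
  Term 1 contributes 4 + 1 · 5 = 9
  Term 2 contributes 1 + 2 · 5 = 11
  Term 3 contributes 5 + 3 · 5 = 20
  Term 4 contributes 2 + 4 · 5 = 22
p(5) = ⊕ of these = min[-5, 9, 11, 20, 22] = -5.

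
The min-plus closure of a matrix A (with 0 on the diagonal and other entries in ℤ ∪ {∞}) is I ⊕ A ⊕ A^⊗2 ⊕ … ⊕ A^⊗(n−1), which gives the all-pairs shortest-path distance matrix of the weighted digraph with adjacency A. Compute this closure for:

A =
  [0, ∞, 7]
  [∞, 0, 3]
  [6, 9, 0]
Closure =
  [0, 16, 7]
  [9, 0, 3]
  [6, 9, 0]

This is the Floyd-Warshall all-pairs shortest-path computation. For each intermediate vertex k = 0, 1, …, 2, update dist[i][j] ← min(dist[i][j], dist[i][k] + dist[k][j]). The final matrix gives, for each (i, j), the minimum total weight of any directed path from i to j (possibly empty when i = j).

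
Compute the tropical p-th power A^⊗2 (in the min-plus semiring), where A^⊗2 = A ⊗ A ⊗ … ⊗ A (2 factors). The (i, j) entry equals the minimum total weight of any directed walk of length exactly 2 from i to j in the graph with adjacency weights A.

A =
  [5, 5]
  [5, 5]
A^⊗2 =
  [10, 10]
  [10, 10]

Each entry (A^⊗2)_ij equals the minimum over all length-2 walks i = v_0 → v_1 → … → v_2 = j of Σ_t A[v_t][v_{t+1}]. For example, for (i, j) = (0, 1) we minimise over 2 possible intermediate vertex sequences; the minimum is 10, attained along the walk 0 → 0 → 1.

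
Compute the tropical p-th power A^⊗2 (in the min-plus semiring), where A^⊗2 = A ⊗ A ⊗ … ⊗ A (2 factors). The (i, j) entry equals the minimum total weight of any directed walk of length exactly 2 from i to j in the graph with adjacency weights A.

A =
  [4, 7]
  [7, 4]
A^⊗2 =
  [8, 11]
  [11, 8]

Each entry (A^⊗2)_ij equals the minimum over all length-2 walks i = v_0 → v_1 → … → v_2 = j of Σ_t A[v_t][v_{t+1}]. For example, for (i, j) = (0, 1) we minimise over 2 possible intermediate vertex sequences; the minimum is 11, attained along the walk 0 → 0 → 1.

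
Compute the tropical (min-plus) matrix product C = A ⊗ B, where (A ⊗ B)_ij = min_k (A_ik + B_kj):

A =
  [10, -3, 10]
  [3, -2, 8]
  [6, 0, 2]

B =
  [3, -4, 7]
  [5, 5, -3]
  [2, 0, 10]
A ⊗ B =
  [2, 2, -6]
  [3, -1, -5]
  [4, 2, -3]

Apply the min-plus product entry-by-entry:
  C[0][0] = min over k of (A[0][0] + B[0][0] = 10 + 3 = 13, A[0][1] + B[1][0] = -3 + 5 = 2, A[0][2] + B[2][0] = 10 + 2 = 12) = 2 (attained at k = 1)
  C[0][1] = min over k of (A[0][0] + B[0][1] = 10 + -4 = 6, A[0][1] + B[1][1] = -3 + 5 = 2, A[0][2] + B[2][1] = 10 + 0 = 10) = 2 (attained at k = 1)
  C[0][2] = min over k of (A[0][0] + B[0][2] = 10 + 7 = 17, A[0][1] + B[1][2] = -3 + -3 = -6, A[0][2] + B[2][2] = 10 + 10 = 20) = -6 (attained at k = 1)
  C[1][0] = min over k of (A[1][0] + B[0][0] = 3 + 3 = 6, A[1][1] + B[1][0] = -2 + 5 = 3, A[1][2] + B[2][0] = 8 + 2 = 10) = 3 (attained at k = 1)
  C[1][1] = min over k of (A[1][0] + B[0][1] = 3 + -4 = -1, A[1][1] + B[1][1] = -2 + 5 = 3, A[1][2] + B[2][1] = 8 + 0 = 8) = -1 (attained at k = 0)
  C[1][2] = min over k of (A[1][0] + B[0][2] = 3 + 7 = 10, A[1][1] + B[1][2] = -2 + -3 = -5, A[1][2] + B[2][2] = 8 + 10 = 18) = -5 (attained at k = 1)
  C[2][0] = min over k of (A[2][0] + B[0][0] = 6 + 3 = 9, A[2][1] + B[1][0] = 0 + 5 = 5, A[2][2] + B[2][0] = 2 + 2 = 4) = 4 (attained at k = 2)
  C[2][1] = min over k of (A[2][0] + B[0][1] = 6 + -4 = 2, A[2][1] + B[1][1] = 0 + 5 = 5, A[2][2] + B[2][1] = 2 + 0 = 2) = 2 (attained at k = 0)
  C[2][2] = min over k of (A[2][0] + B[0][2] = 6 + 7 = 13, A[2][1] + B[1][2] = 0 + -3 = -3, A[2][2] + B[2][2] = 2 + 10 = 12) = -3 (attained at k = 1)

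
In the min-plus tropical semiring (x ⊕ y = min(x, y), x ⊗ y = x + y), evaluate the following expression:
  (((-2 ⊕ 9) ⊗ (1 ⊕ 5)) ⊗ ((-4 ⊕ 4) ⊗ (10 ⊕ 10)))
(((-2 ⊕ 9) ⊗ (1 ⊕ 5)) ⊗ ((-4 ⊕ 4) ⊗ (10 ⊕ 10))) = 5

Expand innermost to outermost. Recall ⊕ takes the minimum of its arguments and ⊗ takes their sum. Working out the expression (((-2 ⊕ 9) ⊗ (1 ⊕ 5)) ⊗ ((-4 ⊕ 4) ⊗ (10 ⊕ 10))) gives 5.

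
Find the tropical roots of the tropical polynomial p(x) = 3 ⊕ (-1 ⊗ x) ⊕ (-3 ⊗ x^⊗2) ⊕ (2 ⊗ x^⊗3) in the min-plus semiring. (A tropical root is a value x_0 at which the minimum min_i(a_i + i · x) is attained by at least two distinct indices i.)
Roots: {-5, 2, 4}

Each tropical root is a break point of the lower envelope of the lines y = a_i + i · x (there are 4 lines, with slopes 0, 1, ..., 3). Only the lines that attain the minimum somewhere contribute to roots; other lines are dominated. Here the surviving (envelope) indices are i = 3, i = 2, i = 1, i = 0.
Intersections between consecutive envelope lines give the roots: for adjacent envelope indices i < j the intersection is x = (a_i − a_j) / (j − i). Reading off the sorted break points: {-5, 2, 4}.
Verification: at each break x_0, at least two indices attain the minimum of min_i(a_i + i · x_0).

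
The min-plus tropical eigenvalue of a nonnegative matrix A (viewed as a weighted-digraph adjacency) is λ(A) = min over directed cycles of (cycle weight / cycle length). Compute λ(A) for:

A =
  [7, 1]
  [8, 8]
λ(A) = 9/2

Enumerate directed cycles and compute their means (weight / length). Sample:
  cycle 0 → 0: weight = 7, length = 1, mean = 7/1 ≈ 7.000
  cycle 1 → 1: weight = 8, length = 1, mean = 8/1 ≈ 8.000
  cycle 0 → 1 → 0: weight = 9, length = 2, mean = 9/2 ≈ 4.500
  cycle 1 → 0 → 1: weight = 9, length = 2, mean = 9/2 ≈ 4.500
Minimum mean = 4.500, attained e.g. along the cycle 0 → 1 → 0 with weight 9 and length 2. So λ(A) = 9/2 = 9/2.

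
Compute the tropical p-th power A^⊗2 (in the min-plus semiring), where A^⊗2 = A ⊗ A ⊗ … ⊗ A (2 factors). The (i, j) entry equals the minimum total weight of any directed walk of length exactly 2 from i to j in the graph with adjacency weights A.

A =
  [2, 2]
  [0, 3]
A^⊗2 =
  [2, 4]
  [2, 2]

Each entry (A^⊗2)_ij equals the minimum over all length-2 walks i = v_0 → v_1 → … → v_2 = j of Σ_t A[v_t][v_{t+1}]. For example, for (i, j) = (0, 1) we minimise over 2 possible intermediate vertex sequences; the minimum is 4, attained along the walk 0 → 0 → 1.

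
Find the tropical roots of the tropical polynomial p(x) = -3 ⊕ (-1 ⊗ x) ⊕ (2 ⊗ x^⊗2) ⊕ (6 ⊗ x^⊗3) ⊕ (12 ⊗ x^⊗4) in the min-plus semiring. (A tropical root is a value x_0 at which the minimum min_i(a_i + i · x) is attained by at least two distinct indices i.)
Roots: {-6, -4, -3, -2}

Each tropical root is a break point of the lower envelope of the lines y = a_i + i · x (there are 5 lines, with slopes 0, 1, ..., 4). Only the lines that attain the minimum somewhere contribute to roots; other lines are dominated. Here the surviving (envelope) indices are i = 4, i = 3, i = 2, i = 1, i = 0.
Intersections between consecutive envelope lines give the roots: for adjacent envelope indices i < j the intersection is x = (a_i − a_j) / (j − i). Reading off the sorted break points: {-6, -4, -3, -2}.
Verification: at each break x_0, at least two indices attain the minimum of min_i(a_i + i · x_0).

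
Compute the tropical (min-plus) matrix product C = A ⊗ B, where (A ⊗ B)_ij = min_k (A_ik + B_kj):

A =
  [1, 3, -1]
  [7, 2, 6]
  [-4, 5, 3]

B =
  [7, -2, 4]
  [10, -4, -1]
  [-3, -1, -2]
A ⊗ B =
  [-4, -2, -3]
  [3, -2, 1]
  [0, -6, 0]

Apply the min-plus product entry-by-entry:
  C[0][0] = min over k of (A[0][0] + B[0][0] = 1 + 7 = 8, A[0][1] + B[1][0] = 3 + 10 = 13, A[0][2] + B[2][0] = -1 + -3 = -4) = -4 (attained at k = 2)
  C[0][1] = min over k of (A[0][0] + B[0][1] = 1 + -2 = -1, A[0][1] + B[1][1] = 3 + -4 = -1, A[0][2] + B[2][1] = -1 + -1 = -2) = -2 (attained at k = 2)
  C[0][2] = min over k of (A[0][0] + B[0][2] = 1 + 4 = 5, A[0][1] + B[1][2] = 3 + -1 = 2, A[0][2] + B[2][2] = -1 + -2 = -3) = -3 (attained at k = 2)
  C[1][0] = min over k of (A[1][0] + B[0][0] = 7 + 7 = 14, A[1][1] + B[1][0] = 2 + 10 = 12, A[1][2] + B[2][0] = 6 + -3 = 3) = 3 (attained at k = 2)
  C[1][1] = min over k of (A[1][0] + B[0][1] = 7 + -2 = 5, A[1][1] + B[1][1] = 2 + -4 = -2, A[1][2] + B[2][1] = 6 + -1 = 5) = -2 (attained at k = 1)
  C[1][2] = min over k of (A[1][0] + B[0][2] = 7 + 4 = 11, A[1][1] + B[1][2] = 2 + -1 = 1, A[1][2] + B[2][2] = 6 + -2 = 4) = 1 (attained at k = 1)
  C[2][0] = min over k of (A[2][0] + B[0][0] = -4 + 7 = 3, A[2][1] + B[1][0] = 5 + 10 = 15, A[2][2] + B[2][0] = 3 + -3 = 0) = 0 (attained at k = 2)
  C[2][1] = min over k of (A[2][0] + B[0][1] = -4 + -2 = -6, A[2][1] + B[1][1] = 5 + -4 = 1, A[2][2] + B[2][1] = 3 + -1 = 2) = -6 (attained at k = 0)
  C[2][2] = min over k of (A[2][0] + B[0][2] = -4 + 4 = 0, A[2][1] + B[1][2] = 5 + -1 = 4, A[2][2] + B[2][2] = 3 + -2 = 1) = 0 (attained at k = 0)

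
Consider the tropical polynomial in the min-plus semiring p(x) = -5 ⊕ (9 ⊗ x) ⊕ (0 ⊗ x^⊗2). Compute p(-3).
p(-3) = -6

A tropical monomial a ⊗ x^⊗i evaluates to a + i · x. Evaluating each term at x = -3:
  Term 0 contributes -5 + 0 · -3 = -5
  Term 1 contributes 9 + 1 · -3 = 6
  Term 2 contributes 0 + 2 · -3 = -6
p(-3) = ⊕ of these = min[-5, 6, -6] = -6.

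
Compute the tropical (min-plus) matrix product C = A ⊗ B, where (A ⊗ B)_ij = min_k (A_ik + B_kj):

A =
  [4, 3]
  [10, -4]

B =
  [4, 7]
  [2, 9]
A ⊗ B =
  [5, 11]
  [-2, 5]

Apply the min-plus product entry-by-entry:
  C[0][0] = min over k of (A[0][0] + B[0][0] = 4 + 4 = 8, A[0][1] + B[1][0] = 3 + 2 = 5) = 5 (attained at k = 1)
  C[0][1] = min over k of (A[0][0] + B[0][1] = 4 + 7 = 11, A[0][1] + B[1][1] = 3 + 9 = 12) = 11 (attained at k = 0)
  C[1][0] = min over k of (A[1][0] + B[0][0] = 10 + 4 = 14, A[1][1] + B[1][0] = -4 + 2 = -2) = -2 (attained at k = 1)
  C[1][1] = min over k of (A[1][0] + B[0][1] = 10 + 7 = 17, A[1][1] + B[1][1] = -4 + 9 = 5) = 5 (attained at k = 1)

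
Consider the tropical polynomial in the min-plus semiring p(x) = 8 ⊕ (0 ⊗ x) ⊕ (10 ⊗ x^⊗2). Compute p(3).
p(3) = 3

A tropical monomial a ⊗ x^⊗i evaluates to a + i · x. Evaluating each term at x = 3:
  Term 0 contributes 8 + 0 · 3 = 8
  Term 1 contributes 0 + 1 · 3 = 3
  Term 2 contributes 10 + 2 · 3 = 16
p(3) = ⊕ of these = min[8, 3, 16] = 3.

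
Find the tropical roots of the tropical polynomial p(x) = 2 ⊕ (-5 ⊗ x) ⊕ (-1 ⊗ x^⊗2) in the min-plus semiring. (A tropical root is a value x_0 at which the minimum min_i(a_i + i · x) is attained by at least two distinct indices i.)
Roots: {-4, 7}

Each tropical root is a break point of the lower envelope of the lines y = a_i + i · x (there are 3 lines, with slopes 0, 1, ..., 2). Only the lines that attain the minimum somewhere contribute to roots; other lines are dominated. Here the surviving (envelope) indices are i = 2, i = 1, i = 0.
Intersections between consecutive envelope lines give the roots: for adjacent envelope indices i < j the intersection is x = (a_i − a_j) / (j − i). Reading off the sorted break points: {-4, 7}.
Verification: at each break x_0, at least two indices attain the minimum of min_i(a_i + i · x_0).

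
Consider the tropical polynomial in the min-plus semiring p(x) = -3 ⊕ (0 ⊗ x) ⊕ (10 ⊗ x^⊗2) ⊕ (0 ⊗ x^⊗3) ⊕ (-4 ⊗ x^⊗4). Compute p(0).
p(0) = -4

A tropical monomial a ⊗ x^⊗i evaluates to a + i · x. Evaluating each term at x = 0:
  Term 0 contributes -3 + 0 · 0 = -3
  Term 1 contributes 0 + 1 · 0 = 0
  Term 2 contributes 10 + 2 · 0 = 10
  Term 3 contributes 0 + 3 · 0 = 0
  Term 4 contributes -4 + 4 · 0 = -4
p(0) = ⊕ of these = min[-3, 0, 10, 0, -4] = -4.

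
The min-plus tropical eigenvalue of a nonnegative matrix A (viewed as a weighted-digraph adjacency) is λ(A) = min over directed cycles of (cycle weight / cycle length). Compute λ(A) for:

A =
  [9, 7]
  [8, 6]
λ(A) = 6

Enumerate directed cycles and compute their means (weight / length). Sample:
  cycle 0 → 0: weight = 9, length = 1, mean = 9/1 ≈ 9.000
  cycle 1 → 1: weight = 6, length = 1, mean = 6/1 ≈ 6.000
  cycle 0 → 1 → 0: weight = 15, length = 2, mean = 15/2 ≈ 7.500
  cycle 1 → 0 → 1: weight = 15, length = 2, mean = 15/2 ≈ 7.500
Minimum mean = 6.000, attained e.g. along the cycle 1 → 1 with weight 6 and length 1. So λ(A) = 6/1 = 6.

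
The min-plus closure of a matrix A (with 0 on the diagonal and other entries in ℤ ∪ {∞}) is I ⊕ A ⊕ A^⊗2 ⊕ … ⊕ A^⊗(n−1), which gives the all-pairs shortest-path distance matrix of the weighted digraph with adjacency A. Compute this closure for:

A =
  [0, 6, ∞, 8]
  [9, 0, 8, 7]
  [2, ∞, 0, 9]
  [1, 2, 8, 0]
Closure =
  [0, 6, 14, 8]
  [8, 0, 8, 7]
  [2, 8, 0, 9]
  [1, 2, 8, 0]

This is the Floyd-Warshall all-pairs shortest-path computation. For each intermediate vertex k = 0, 1, …, 3, update dist[i][j] ← min(dist[i][j], dist[i][k] + dist[k][j]). The final matrix gives, for each (i, j), the minimum total weight of any directed path from i to j (possibly empty when i = j).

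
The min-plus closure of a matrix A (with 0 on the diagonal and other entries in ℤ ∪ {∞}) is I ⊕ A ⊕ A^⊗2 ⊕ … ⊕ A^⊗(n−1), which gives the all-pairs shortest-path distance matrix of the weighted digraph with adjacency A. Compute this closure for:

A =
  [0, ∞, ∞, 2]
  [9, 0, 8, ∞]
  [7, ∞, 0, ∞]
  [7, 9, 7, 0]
Closure =
  [0, 11, 9, 2]
  [9, 0, 8, 11]
  [7, 18, 0, 9]
  [7, 9, 7, 0]

This is the Floyd-Warshall all-pairs shortest-path computation. For each intermediate vertex k = 0, 1, …, 3, update dist[i][j] ← min(dist[i][j], dist[i][k] + dist[k][j]). The final matrix gives, for each (i, j), the minimum total weight of any directed path from i to j (possibly empty when i = j).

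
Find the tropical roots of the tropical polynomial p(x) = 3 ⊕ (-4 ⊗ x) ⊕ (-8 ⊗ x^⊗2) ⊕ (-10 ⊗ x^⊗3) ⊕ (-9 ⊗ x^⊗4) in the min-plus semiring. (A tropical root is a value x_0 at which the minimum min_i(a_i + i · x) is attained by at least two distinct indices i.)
Roots: {-1, 2, 4, 7}

Each tropical root is a break point of the lower envelope of the lines y = a_i + i · x (there are 5 lines, with slopes 0, 1, ..., 4). Only the lines that attain the minimum somewhere contribute to roots; other lines are dominated. Here the surviving (envelope) indices are i = 4, i = 3, i = 2, i = 1, i = 0.
Intersections between consecutive envelope lines give the roots: for adjacent envelope indices i < j the intersection is x = (a_i − a_j) / (j − i). Reading off the sorted break points: {-1, 2, 4, 7}.
Verification: at each break x_0, at least two indices attain the minimum of min_i(a_i + i · x_0).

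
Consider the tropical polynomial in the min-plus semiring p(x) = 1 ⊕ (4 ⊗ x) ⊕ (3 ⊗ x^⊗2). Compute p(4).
p(4) = 1

A tropical monomial a ⊗ x^⊗i evaluates to a + i · x. Evaluating each term at x = 4:
  Term 0 contributes 1 + 0 · 4 = 1
  Term 1 contributes 4 + 1 · 4 = 8
  Term 2 contributes 3 + 2 · 4 = 11
p(4) = ⊕ of these = min[1, 8, 11] = 1.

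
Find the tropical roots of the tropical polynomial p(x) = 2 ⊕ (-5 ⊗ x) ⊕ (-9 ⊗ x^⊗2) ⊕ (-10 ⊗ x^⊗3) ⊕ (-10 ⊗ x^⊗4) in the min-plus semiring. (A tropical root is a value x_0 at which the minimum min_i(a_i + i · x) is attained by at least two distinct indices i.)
Roots: {0, 1, 4, 7}

Each tropical root is a break point of the lower envelope of the lines y = a_i + i · x (there are 5 lines, with slopes 0, 1, ..., 4). Only the lines that attain the minimum somewhere contribute to roots; other lines are dominated. Here the surviving (envelope) indices are i = 4, i = 3, i = 2, i = 1, i = 0.
Intersections between consecutive envelope lines give the roots: for adjacent envelope indices i < j the intersection is x = (a_i − a_j) / (j − i). Reading off the sorted break points: {0, 1, 4, 7}.
Verification: at each break x_0, at least two indices attain the minimum of min_i(a_i + i · x_0).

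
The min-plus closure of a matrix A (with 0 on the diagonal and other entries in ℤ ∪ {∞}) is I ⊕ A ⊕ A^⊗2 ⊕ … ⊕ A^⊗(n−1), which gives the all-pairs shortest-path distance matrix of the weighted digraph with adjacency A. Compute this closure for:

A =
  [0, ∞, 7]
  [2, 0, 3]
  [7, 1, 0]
Closure =
  [0, 8, 7]
  [2, 0, 3]
  [3, 1, 0]

This is the Floyd-Warshall all-pairs shortest-path computation. For each intermediate vertex k = 0, 1, …, 2, update dist[i][j] ← min(dist[i][j], dist[i][k] + dist[k][j]). The final matrix gives, for each (i, j), the minimum total weight of any directed path from i to j (possibly empty when i = j).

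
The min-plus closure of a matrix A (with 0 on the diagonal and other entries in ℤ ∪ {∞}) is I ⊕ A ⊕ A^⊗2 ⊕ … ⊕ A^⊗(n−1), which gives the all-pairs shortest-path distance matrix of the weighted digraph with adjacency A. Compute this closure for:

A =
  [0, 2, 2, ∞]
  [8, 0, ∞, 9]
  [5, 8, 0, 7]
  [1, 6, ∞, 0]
Closure =
  [0, 2, 2, 9]
  [8, 0, 10, 9]
  [5, 7, 0, 7]
  [1, 3, 3, 0]

This is the Floyd-Warshall all-pairs shortest-path computation. For each intermediate vertex k = 0, 1, …, 3, update dist[i][j] ← min(dist[i][j], dist[i][k] + dist[k][j]). The final matrix gives, for each (i, j), the minimum total weight of any directed path from i to j (possibly empty when i = j).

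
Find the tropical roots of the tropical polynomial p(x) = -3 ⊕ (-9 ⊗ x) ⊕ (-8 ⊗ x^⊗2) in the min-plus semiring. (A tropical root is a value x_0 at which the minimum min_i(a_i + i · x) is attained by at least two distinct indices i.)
Roots: {-1, 6}

Each tropical root is a break point of the lower envelope of the lines y = a_i + i · x (there are 3 lines, with slopes 0, 1, ..., 2). Only the lines that attain the minimum somewhere contribute to roots; other lines are dominated. Here the surviving (envelope) indices are i = 2, i = 1, i = 0.
Intersections between consecutive envelope lines give the roots: for adjacent envelope indices i < j the intersection is x = (a_i − a_j) / (j − i). Reading off the sorted break points: {-1, 6}.
Verification: at each break x_0, at least two indices attain the minimum of min_i(a_i + i · x_0).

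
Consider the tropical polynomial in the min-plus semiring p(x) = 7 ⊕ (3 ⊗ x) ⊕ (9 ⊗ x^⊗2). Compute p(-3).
p(-3) = 0

A tropical monomial a ⊗ x^⊗i evaluates to a + i · x. Evaluating each term at x = -3:
  Term 0 contributes 7 + 0 · -3 = 7
  Term 1 contributes 3 + 1 · -3 = 0
  Term 2 contributes 9 + 2 · -3 = 3
p(-3) = ⊕ of these = min[7, 0, 3] = 0.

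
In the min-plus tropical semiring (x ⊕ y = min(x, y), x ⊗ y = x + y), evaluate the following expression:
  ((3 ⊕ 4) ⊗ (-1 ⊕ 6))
((3 ⊕ 4) ⊗ (-1 ⊕ 6)) = 2

Expand innermost to outermost. Recall ⊕ takes the minimum of its arguments and ⊗ takes their sum. Working out the expression ((3 ⊕ 4) ⊗ (-1 ⊕ 6)) gives 2.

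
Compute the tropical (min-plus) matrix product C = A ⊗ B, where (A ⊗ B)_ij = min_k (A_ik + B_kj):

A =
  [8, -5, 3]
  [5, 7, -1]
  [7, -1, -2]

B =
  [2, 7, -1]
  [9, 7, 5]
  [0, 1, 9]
A ⊗ B =
  [3, 2, 0]
  [-1, 0, 4]
  [-2, -1, 4]

Apply the min-plus product entry-by-entry:
  C[0][0] = min over k of (A[0][0] + B[0][0] = 8 + 2 = 10, A[0][1] + B[1][0] = -5 + 9 = 4, A[0][2] + B[2][0] = 3 + 0 = 3) = 3 (attained at k = 2)
  C[0][1] = min over k of (A[0][0] + B[0][1] = 8 + 7 = 15, A[0][1] + B[1][1] = -5 + 7 = 2, A[0][2] + B[2][1] = 3 + 1 = 4) = 2 (attained at k = 1)
  C[0][2] = min over k of (A[0][0] + B[0][2] = 8 + -1 = 7, A[0][1] + B[1][2] = -5 + 5 = 0, A[0][2] + B[2][2] = 3 + 9 = 12) = 0 (attained at k = 1)
  C[1][0] = min over k of (A[1][0] + B[0][0] = 5 + 2 = 7, A[1][1] + B[1][0] = 7 + 9 = 16, A[1][2] + B[2][0] = -1 + 0 = -1) = -1 (attained at k = 2)
  C[1][1] = min over k of (A[1][0] + B[0][1] = 5 + 7 = 12, A[1][1] + B[1][1] = 7 + 7 = 14, A[1][2] + B[2][1] = -1 + 1 = 0) = 0 (attained at k = 2)
  C[1][2] = min over k of (A[1][0] + B[0][2] = 5 + -1 = 4, A[1][1] + B[1][2] = 7 + 5 = 12, A[1][2] + B[2][2] = -1 + 9 = 8) = 4 (attained at k = 0)
  C[2][0] = min over k of (A[2][0] + B[0][0] = 7 + 2 = 9, A[2][1] + B[1][0] = -1 + 9 = 8, A[2][2] + B[2][0] = -2 + 0 = -2) = -2 (attained at k = 2)
  C[2][1] = min over k of (A[2][0] + B[0][1] = 7 + 7 = 14, A[2][1] + B[1][1] = -1 + 7 = 6, A[2][2] + B[2][1] = -2 + 1 = -1) = -1 (attained at k = 2)
  C[2][2] = min over k of (A[2][0] + B[0][2] = 7 + -1 = 6, A[2][1] + B[1][2] = -1 + 5 = 4, A[2][2] + B[2][2] = -2 + 9 = 7) = 4 (attained at k = 1)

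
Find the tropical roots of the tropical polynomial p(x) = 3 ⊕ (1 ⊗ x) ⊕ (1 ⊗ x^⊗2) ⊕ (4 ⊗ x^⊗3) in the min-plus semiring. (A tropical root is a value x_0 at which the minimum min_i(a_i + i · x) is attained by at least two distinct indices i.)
Roots: {-3, 0, 2}

Each tropical root is a break point of the lower envelope of the lines y = a_i + i · x (there are 4 lines, with slopes 0, 1, ..., 3). Only the lines that attain the minimum somewhere contribute to roots; other lines are dominated. Here the surviving (envelope) indices are i = 3, i = 2, i = 1, i = 0.
Intersections between consecutive envelope lines give the roots: for adjacent envelope indices i < j the intersection is x = (a_i − a_j) / (j − i). Reading off the sorted break points: {-3, 0, 2}.
Verification: at each break x_0, at least two indices attain the minimum of min_i(a_i + i · x_0).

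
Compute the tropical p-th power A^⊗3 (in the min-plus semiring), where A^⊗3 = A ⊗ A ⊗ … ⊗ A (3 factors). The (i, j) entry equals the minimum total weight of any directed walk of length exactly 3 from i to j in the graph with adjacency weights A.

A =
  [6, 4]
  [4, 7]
A^⊗3 =
  [14, 12]
  [12, 14]

Each entry (A^⊗3)_ij equals the minimum over all length-3 walks i = v_0 → v_1 → … → v_3 = j of Σ_t A[v_t][v_{t+1}]. For example, for (i, j) = (0, 1) we minimise over 4 possible intermediate vertex sequences; the minimum is 12, attained along the walk 0 → 1 → 0 → 1.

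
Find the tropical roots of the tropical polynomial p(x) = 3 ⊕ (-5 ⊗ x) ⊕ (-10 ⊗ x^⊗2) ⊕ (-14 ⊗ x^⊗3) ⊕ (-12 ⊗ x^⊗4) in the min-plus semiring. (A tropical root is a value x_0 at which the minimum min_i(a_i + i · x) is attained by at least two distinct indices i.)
Roots: {-2, 4, 5, 8}

Each tropical root is a break point of the lower envelope of the lines y = a_i + i · x (there are 5 lines, with slopes 0, 1, ..., 4). Only the lines that attain the minimum somewhere contribute to roots; other lines are dominated. Here the surviving (envelope) indices are i = 4, i = 3, i = 2, i = 1, i = 0.
Intersections between consecutive envelope lines give the roots: for adjacent envelope indices i < j the intersection is x = (a_i − a_j) / (j − i). Reading off the sorted break points: {-2, 4, 5, 8}.
Verification: at each break x_0, at least two indices attain the minimum of min_i(a_i + i · x_0).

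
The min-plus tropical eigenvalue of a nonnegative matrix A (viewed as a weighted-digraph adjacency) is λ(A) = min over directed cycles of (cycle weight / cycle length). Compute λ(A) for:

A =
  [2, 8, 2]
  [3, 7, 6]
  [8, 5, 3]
λ(A) = 2

Enumerate directed cycles and compute their means (weight / length). Sample:
  cycle 0 → 0: weight = 2, length = 1, mean = 2/1 ≈ 2.000
  cycle 1 → 1: weight = 7, length = 1, mean = 7/1 ≈ 7.000
  cycle 2 → 2: weight = 3, length = 1, mean = 3/1 ≈ 3.000
  cycle 0 → 1 → 0: weight = 11, length = 2, mean = 11/2 ≈ 5.500
  cycle 0 → 2 → 0: weight = 10, length = 2, mean = 10/2 ≈ 5.000
  cycle 1 → 0 → 1: weight = 11, length = 2, mean = 11/2 ≈ 5.500
Minimum mean = 2.000, attained e.g. along the cycle 0 → 0 with weight 2 and length 1. So λ(A) = 2/1 = 2.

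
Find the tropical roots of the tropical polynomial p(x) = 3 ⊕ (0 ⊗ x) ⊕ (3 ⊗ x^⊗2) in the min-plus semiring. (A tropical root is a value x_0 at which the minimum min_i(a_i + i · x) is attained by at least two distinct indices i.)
Roots: {-3, 3}

Each tropical root is a break point of the lower envelope of the lines y = a_i + i · x (there are 3 lines, with slopes 0, 1, ..., 2). Only the lines that attain the minimum somewhere contribute to roots; other lines are dominated. Here the surviving (envelope) indices are i = 2, i = 1, i = 0.
Intersections between consecutive envelope lines give the roots: for adjacent envelope indices i < j the intersection is x = (a_i − a_j) / (j − i). Reading off the sorted break points: {-3, 3}.
Verification: at each break x_0, at least two indices attain the minimum of min_i(a_i + i · x_0).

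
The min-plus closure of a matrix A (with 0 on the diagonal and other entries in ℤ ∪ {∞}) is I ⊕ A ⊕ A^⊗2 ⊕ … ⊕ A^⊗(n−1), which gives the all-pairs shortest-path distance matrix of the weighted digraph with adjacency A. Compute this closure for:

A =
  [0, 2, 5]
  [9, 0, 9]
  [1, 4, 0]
Closure =
  [0, 2, 5]
  [9, 0, 9]
  [1, 3, 0]

This is the Floyd-Warshall all-pairs shortest-path computation. For each intermediate vertex k = 0, 1, …, 2, update dist[i][j] ← min(dist[i][j], dist[i][k] + dist[k][j]). The final matrix gives, for each (i, j), the minimum total weight of any directed path from i to j (possibly empty when i = j).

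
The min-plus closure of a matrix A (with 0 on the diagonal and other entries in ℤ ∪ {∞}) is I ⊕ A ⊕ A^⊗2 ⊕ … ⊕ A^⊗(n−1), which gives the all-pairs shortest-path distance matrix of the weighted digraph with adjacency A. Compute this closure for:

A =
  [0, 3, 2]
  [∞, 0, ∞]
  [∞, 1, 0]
Closure =
  [0, 3, 2]
  [∞, 0, ∞]
  [∞, 1, 0]

This is the Floyd-Warshall all-pairs shortest-path computation. For each intermediate vertex k = 0, 1, …, 2, update dist[i][j] ← min(dist[i][j], dist[i][k] + dist[k][j]). The final matrix gives, for each (i, j), the minimum total weight of any directed path from i to j (possibly empty when i = j).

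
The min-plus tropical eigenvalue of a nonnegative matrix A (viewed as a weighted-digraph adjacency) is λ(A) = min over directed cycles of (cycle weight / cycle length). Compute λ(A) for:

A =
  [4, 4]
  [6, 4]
λ(A) = 4

Enumerate directed cycles and compute their means (weight / length). Sample:
  cycle 0 → 0: weight = 4, length = 1, mean = 4/1 ≈ 4.000
  cycle 1 → 1: weight = 4, length = 1, mean = 4/1 ≈ 4.000
  cycle 0 → 1 → 0: weight = 10, length = 2, mean = 10/2 ≈ 5.000
  cycle 1 → 0 → 1: weight = 10, length = 2, mean = 10/2 ≈ 5.000
Minimum mean = 4.000, attained e.g. along the cycle 0 → 0 with weight 4 and length 1. So λ(A) = 4/1 = 4.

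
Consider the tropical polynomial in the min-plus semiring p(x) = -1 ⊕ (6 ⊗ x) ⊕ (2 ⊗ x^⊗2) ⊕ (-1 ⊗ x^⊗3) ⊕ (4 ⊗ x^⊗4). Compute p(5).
p(5) = -1

A tropical monomial a ⊗ x^⊗i evaluates to a + i · x. Evaluating each term at x = 5:
  Term 0 contributes -1 + 0 · 5 = -1
  Term 1 contributes 6 + 1 · 5 = 11
  Term 2 contributes 2 + 2 · 5 = 12
  Term 3 contributes -1 + 3 · 5 = 14
  Term 4 contributes 4 + 4 · 5 = 24
p(5) = ⊕ of these = min[-1, 11, 12, 14, 24] = -1.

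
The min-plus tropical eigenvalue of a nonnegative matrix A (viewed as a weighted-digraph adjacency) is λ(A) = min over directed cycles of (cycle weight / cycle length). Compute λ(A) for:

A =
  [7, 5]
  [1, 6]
λ(A) = 3

Enumerate directed cycles and compute their means (weight / length). Sample:
  cycle 0 → 0: weight = 7, length = 1, mean = 7/1 ≈ 7.000
  cycle 1 → 1: weight = 6, length = 1, mean = 6/1 ≈ 6.000
  cycle 0 → 1 → 0: weight = 6, length = 2, mean = 6/2 ≈ 3.000
  cycle 1 → 0 → 1: weight = 6, length = 2, mean = 6/2 ≈ 3.000
Minimum mean = 3.000, attained e.g. along the cycle 0 → 1 → 0 with weight 6 and length 2. So λ(A) = 6/2 = 3.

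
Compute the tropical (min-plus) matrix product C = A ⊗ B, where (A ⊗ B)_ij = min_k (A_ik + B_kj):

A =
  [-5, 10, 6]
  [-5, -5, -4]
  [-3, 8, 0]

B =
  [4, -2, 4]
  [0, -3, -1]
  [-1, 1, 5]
A ⊗ B =
  [-1, -7, -1]
  [-5, -8, -6]
  [-1, -5, 1]

Apply the min-plus product entry-by-entry:
  C[0][0] = min over k of (A[0][0] + B[0][0] = -5 + 4 = -1, A[0][1] + B[1][0] = 10 + 0 = 10, A[0][2] + B[2][0] = 6 + -1 = 5) = -1 (attained at k = 0)
  C[0][1] = min over k of (A[0][0] + B[0][1] = -5 + -2 = -7, A[0][1] + B[1][1] = 10 + -3 = 7, A[0][2] + B[2][1] = 6 + 1 = 7) = -7 (attained at k = 0)
  C[0][2] = min over k of (A[0][0] + B[0][2] = -5 + 4 = -1, A[0][1] + B[1][2] = 10 + -1 = 9, A[0][2] + B[2][2] = 6 + 5 = 11) = -1 (attained at k = 0)
  C[1][0] = min over k of (A[1][0] + B[0][0] = -5 + 4 = -1, A[1][1] + B[1][0] = -5 + 0 = -5, A[1][2] + B[2][0] = -4 + -1 = -5) = -5 (attained at k = 1)
  C[1][1] = min over k of (A[1][0] + B[0][1] = -5 + -2 = -7, A[1][1] + B[1][1] = -5 + -3 = -8, A[1][2] + B[2][1] = -4 + 1 = -3) = -8 (attained at k = 1)
  C[1][2] = min over k of (A[1][0] + B[0][2] = -5 + 4 = -1, A[1][1] + B[1][2] = -5 + -1 = -6, A[1][2] + B[2][2] = -4 + 5 = 1) = -6 (attained at k = 1)
  C[2][0] = min over k of (A[2][0] + B[0][0] = -3 + 4 = 1, A[2][1] + B[1][0] = 8 + 0 = 8, A[2][2] + B[2][0] = 0 + -1 = -1) = -1 (attained at k = 2)
  C[2][1] = min over k of (A[2][0] + B[0][1] = -3 + -2 = -5, A[2][1] + B[1][1] = 8 + -3 = 5, A[2][2] + B[2][1] = 0 + 1 = 1) = -5 (attained at k = 0)
  C[2][2] = min over k of (A[2][0] + B[0][2] = -3 + 4 = 1, A[2][1] + B[1][2] = 8 + -1 = 7, A[2][2] + B[2][2] = 0 + 5 = 5) = 1 (attained at k = 0)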